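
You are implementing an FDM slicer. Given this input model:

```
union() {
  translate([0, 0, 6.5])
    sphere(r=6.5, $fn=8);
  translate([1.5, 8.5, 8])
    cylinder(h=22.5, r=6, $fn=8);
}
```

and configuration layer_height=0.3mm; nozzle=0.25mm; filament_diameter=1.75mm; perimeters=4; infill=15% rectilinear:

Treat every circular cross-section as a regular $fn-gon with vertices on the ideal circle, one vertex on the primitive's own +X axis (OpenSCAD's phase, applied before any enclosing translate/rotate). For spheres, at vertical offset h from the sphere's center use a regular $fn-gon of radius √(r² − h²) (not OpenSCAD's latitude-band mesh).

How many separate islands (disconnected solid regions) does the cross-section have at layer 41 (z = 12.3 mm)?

At z = 12.3 mm: the sphere: section is a regular 8-gon, circumradius = √(r²−h²) = √(6.5²−5.8²) = 2.934; the cylinder at (1.5, 8.5): section is a regular 8-gon, circumradius r=6; Combining (union): the 2 present regions are separate (no shared area or edge), so areas and boundary lengths simply add and each stays a separate island — 2 connected regions. Overall, the cross-section has 2 separate islands. Island count = 2.

2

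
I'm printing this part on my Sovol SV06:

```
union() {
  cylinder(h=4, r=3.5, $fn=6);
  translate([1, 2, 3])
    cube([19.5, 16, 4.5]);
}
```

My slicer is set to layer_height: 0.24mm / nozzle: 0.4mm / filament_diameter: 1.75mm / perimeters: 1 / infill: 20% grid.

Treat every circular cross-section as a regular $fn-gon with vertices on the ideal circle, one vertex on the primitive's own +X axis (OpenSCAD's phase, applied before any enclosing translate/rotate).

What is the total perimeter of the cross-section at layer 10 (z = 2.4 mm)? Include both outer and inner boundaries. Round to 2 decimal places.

21.00 mm

At z = 2.4 mm: the r=3.5 cylinder gives a regular 6-gon of circumradius 3.5 (constant along its height) (perimeter = 2·6·3.500·sin(180°/6) = 21.00 mm); the cube at (1, 2) is absent (z outside [3, 7.5]); Combining (union): only the r=3.5 cylinder is present, so the union is just that shape — boundary = 21.00 mm. Overall, the cross-section is a single solid region. Total boundary length (outer) = 21.00 mm.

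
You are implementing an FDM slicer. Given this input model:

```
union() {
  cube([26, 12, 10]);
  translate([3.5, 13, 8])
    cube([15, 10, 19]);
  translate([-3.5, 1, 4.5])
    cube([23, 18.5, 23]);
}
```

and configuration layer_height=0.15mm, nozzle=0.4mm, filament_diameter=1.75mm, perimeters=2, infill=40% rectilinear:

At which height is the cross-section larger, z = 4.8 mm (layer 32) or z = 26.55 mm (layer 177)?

Layer 32 (z = 4.8): the cube (footprint 26×12) is included at this height (area 312.00 mm²); the cube at (3.5, 13) is absent (z outside [8, 27]); the cube at (-3.5, 1) is present — its section is the full 23×18.5 rectangle (area 425.50 mm²); Merging all regions: the regions partially overlap — summed areas 737.50 mm² minus the doubly-counted overlap 214.50 mm² gives 523.00 mm² — area = 523.00 mm². So its area = 523.00 mm². Layer 177 (z = 26.55): the cube is not intersected at this z (z outside [0, 10]); the cube at (3.5, 13) (footprint 15×10) is included at this height (area 150.00 mm²); the cube at (-3.5, 1) is present — its section is the full 23×18.5 rectangle (area 425.50 mm²); Merging all regions: the regions partially overlap — summed areas 575.50 mm² minus the doubly-counted overlap 97.50 mm² gives 478.00 mm² — area = 478.00 mm². So its area = 478.00 mm². Layer 32 is larger (523.00 vs 478.00 mm²).

layer 32 (z = 4.8 mm)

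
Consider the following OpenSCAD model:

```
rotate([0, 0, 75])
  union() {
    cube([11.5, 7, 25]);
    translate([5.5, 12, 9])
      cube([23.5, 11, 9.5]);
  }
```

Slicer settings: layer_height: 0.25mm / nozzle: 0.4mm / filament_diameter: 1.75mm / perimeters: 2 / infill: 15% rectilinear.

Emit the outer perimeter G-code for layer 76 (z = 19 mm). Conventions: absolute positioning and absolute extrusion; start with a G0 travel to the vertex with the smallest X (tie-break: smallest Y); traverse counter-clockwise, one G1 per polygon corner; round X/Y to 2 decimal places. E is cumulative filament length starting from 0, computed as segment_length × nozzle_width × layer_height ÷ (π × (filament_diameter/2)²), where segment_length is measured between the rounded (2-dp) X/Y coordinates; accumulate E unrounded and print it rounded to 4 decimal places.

G0 X-6.76 Y1.81 Z19.00
G1 X0.00 Y0.00 E0.2909
G1 X2.98 Y11.11 E0.7692
G1 X-3.79 Y12.92 E1.0605
G1 X-6.76 Y1.81 E1.5386

At z = 19 mm: the 11.5×7 cube contributes its full rectangle; the cube at (5.5, 12) does not reach this height (z outside [9, 18.5]); Merging all regions: only the 11.5×7 cube is present, so the union is just that shape — 1 connected region; (whole slice rotated 75° about Z — lengths, areas and connectivity unchanged). The outline is a single polygon with 4 vertices. Extrusion per mm of travel: 0.4 × 0.25 / (π × 0.875²) = 0.041575. Accumulating E over each segment gives final E = 1.5386.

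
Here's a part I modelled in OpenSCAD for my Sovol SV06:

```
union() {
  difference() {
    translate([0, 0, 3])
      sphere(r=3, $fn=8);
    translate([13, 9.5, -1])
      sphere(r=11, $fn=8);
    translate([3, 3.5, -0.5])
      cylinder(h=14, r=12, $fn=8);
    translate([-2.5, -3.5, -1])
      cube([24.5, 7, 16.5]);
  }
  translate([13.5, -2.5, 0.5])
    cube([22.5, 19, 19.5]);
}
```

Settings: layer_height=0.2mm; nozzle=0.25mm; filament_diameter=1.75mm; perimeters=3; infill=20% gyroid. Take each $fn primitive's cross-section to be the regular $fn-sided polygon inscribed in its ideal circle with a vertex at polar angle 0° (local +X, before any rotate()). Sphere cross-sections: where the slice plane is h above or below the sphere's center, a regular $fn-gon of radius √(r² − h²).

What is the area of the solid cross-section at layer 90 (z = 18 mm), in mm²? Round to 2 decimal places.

427.50 mm²

At z = 18 mm: the sphere is absent (|z−center|=15.000 > r=3); the sphere at (13, 9.5) is absent (|z−center|=19.000 > r=11); the cylinder at (3, 3.5) does not reach this height (z outside [-0.5, 13.5]); the cube at (-2.5, -3.5) is not intersected at this z (z outside [-1, 15.5]); Taking the first minus the rest: the first operand is absent here, so nothing remains; the cube at (13.5, -2.5) is present — its section is the full 22.5×19 rectangle (area 427.50 mm²); Merging all regions: only the 22.5×19 cube at (13.5, -2.5) is present, so the union is just that shape — area = 427.50 mm². Overall, the cross-section is a single solid region. Net area = 427.50 mm².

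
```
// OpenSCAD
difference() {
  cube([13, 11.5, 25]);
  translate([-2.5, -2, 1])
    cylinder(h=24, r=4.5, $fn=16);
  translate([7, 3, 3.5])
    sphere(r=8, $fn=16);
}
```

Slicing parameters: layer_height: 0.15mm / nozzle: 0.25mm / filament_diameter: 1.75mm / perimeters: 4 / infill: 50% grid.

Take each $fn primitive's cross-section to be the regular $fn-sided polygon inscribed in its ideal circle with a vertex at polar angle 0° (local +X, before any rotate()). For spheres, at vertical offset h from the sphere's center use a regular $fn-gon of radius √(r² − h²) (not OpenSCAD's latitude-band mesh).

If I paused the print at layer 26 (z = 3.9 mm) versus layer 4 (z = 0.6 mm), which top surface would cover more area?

layer 4 (z = 0.6 mm)

Layer 26 (z = 3.9): the 13×11.5 cube contributes its full rectangle (area 149.50 mm²); the cylinder at (-2.5, -2): section is a regular 16-gon, circumradius r=4.5 (area = (16/2)·4.500²·sin(360°/16) = 61.99 mm²); the r=8 sphere at (7, 3) contributes a regular 16-gon of circumradius √(8²−0.4²) = 7.990 (area = (16/2)·7.990²·sin(360°/16) = 195.44 mm²); Taking the first minus the rest: starting from the 13×11.5 cube (149.50 mm²), the r=4.5 cylinder at (-2.5, -2) partially overlaps it — only the 1.43 mm² overlap (of its 61.99 mm²) is removed, clipping the outline; the r=8 sphere at (7, 3) partially overlaps it — only the 126.50 mm² overlap (of its 195.44 mm²) is removed, clipping the outline — area = 21.57 mm². So its area = 21.57 mm². Layer 4 (z = 0.6): the cube (footprint 13×11.5) is included at this height (area 149.50 mm²); the cylinder at (-2.5, -2) does not reach this height (z outside [1, 25]); the sphere at (7, 3): section is a regular 16-gon, circumradius = √(r²−h²) = √(8²−2.9²) = 7.456 (area = (16/2)·7.456²·sin(360°/16) = 170.19 mm²); After the difference (first − rest): starting from the 13×11.5 cube (149.50 mm²), the r=8 sphere at (7, 3) partially overlaps it — only the 119.58 mm² overlap (of its 170.19 mm²) is removed, clipping the outline — area = 29.92 mm². So its area = 29.92 mm². Layer 4 is larger (29.92 vs 21.57 mm²).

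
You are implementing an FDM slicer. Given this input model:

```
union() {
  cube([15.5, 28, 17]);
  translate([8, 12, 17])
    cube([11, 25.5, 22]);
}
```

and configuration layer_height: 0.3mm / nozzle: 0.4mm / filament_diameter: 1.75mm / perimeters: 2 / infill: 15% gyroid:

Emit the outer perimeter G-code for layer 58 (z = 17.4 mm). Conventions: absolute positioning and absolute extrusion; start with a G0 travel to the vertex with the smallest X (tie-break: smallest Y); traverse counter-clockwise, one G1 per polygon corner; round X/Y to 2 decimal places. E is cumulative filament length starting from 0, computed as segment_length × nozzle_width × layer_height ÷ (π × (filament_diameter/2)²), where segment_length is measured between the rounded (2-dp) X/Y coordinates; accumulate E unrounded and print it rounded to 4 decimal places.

G0 X8.00 Y12.00 Z17.40
G1 X19.00 Y12.00 E0.5488
G1 X19.00 Y37.50 E1.8210
G1 X8.00 Y37.50 E2.3698
G1 X8.00 Y12.00 E3.6420

At z = 17.4 mm: the cube is absent (z outside [0, 17]); the cube at (8, 12) is present — its section is the full 11×25.5 rectangle; Combining (union): only the 11×25.5 cube at (8, 12) is present, so the union is just that shape — 1 connected region. The outline is a single polygon with 4 vertices. Extrusion per mm of travel: 0.4 × 0.3 / (π × 0.875²) = 0.049890. Accumulating E over each segment gives final E = 3.6420.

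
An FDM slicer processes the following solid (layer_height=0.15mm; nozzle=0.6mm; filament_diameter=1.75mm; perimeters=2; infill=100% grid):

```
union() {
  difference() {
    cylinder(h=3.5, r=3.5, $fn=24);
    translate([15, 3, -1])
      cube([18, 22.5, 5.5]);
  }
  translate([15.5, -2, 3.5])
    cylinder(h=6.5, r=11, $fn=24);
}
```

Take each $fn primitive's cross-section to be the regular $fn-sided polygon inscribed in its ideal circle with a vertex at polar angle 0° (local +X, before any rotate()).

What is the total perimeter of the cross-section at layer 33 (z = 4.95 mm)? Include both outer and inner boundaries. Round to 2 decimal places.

68.92 mm

At z = 4.95 mm: the cylinder is absent (z outside [0, 3.5]); the cube at (15, 3) is absent (z outside [-1, 4.5]); After the difference (first − rest): the first operand is absent here, so nothing remains; the cylinder at (15.5, -2): section is a regular 24-gon, circumradius r=11 (perimeter = 2·24·11.000·sin(180°/24) = 68.92 mm); Taking the union: only the r=11 cylinder at (15.5, -2) is present, so the union is just that shape — boundary = 68.92 mm. Overall, the cross-section is a single solid region. Total boundary length (outer) = 68.92 mm.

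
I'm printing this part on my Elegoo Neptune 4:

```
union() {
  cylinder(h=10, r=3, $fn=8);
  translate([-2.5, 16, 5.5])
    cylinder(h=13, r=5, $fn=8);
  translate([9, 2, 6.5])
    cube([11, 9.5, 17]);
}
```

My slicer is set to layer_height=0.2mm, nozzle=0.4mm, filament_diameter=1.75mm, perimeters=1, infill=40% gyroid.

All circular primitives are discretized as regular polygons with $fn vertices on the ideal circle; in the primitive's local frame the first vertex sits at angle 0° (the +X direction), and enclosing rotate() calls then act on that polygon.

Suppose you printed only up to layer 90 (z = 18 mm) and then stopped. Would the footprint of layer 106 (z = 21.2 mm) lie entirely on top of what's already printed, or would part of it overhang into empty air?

Compare the two slices. At z = 18: the cylinder does not reach this height (z outside [0, 10]); the r=5 cylinder at (-2.5, 16) gives a regular 8-gon of circumradius 5 (constant along its height) (area = (8/2)·5.000²·sin(360°/8) = 70.71 mm²); the cube at (9, 2) is present — its section is the full 11×9.5 rectangle (area 104.50 mm²); Combining (union): the 2 present regions are separate (no shared area or edge), so areas and boundary lengths simply add and each stays a separate island — area = 175.21 mm². At z = 21.2: the cylinder is absent (z outside [0, 10]); the cylinder at (-2.5, 16) does not reach this height (z outside [5.5, 18.5]); the 11×9.5 cube at (9, 2) contributes its full rectangle (area 104.50 mm²); Merging all regions: only the 11×9.5 cube at (9, 2) is present, so the union is just that shape — area = 104.50 mm². Checking containment: the cross-section at z = 21.2 is a subset of the cross-section at z = 18.

entirely on top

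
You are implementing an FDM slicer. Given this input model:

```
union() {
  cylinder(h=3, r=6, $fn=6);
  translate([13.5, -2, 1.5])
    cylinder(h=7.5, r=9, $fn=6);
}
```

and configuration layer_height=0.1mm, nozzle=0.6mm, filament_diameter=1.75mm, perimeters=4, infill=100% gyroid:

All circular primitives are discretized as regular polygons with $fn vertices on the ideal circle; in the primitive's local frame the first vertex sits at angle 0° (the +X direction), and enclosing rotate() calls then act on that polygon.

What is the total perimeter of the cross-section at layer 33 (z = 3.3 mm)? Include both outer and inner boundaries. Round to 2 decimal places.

At z = 3.3 mm: the cylinder is absent (z outside [0, 3]); the r=9 cylinder at (13.5, -2) gives a regular 6-gon of circumradius 9 (constant along its height) (perimeter = 2·6·9.000·sin(180°/6) = 54.00 mm); Combining (union): only the r=9 cylinder at (13.5, -2) is present, so the union is just that shape — boundary = 54.00 mm. Overall, the cross-section is a single solid region. Total boundary length (outer) = 54.00 mm.

54.00 mm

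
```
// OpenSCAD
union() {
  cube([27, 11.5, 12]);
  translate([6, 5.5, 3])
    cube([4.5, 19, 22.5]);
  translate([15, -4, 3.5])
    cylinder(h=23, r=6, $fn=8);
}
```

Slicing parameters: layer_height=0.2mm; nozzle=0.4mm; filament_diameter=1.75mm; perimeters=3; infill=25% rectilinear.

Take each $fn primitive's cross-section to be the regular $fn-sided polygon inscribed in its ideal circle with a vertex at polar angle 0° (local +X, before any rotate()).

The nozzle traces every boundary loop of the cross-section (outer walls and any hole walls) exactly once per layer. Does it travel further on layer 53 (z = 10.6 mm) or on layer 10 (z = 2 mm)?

layer 53 (z = 10.6 mm)

Layer 53 (z = 10.6): the 27×11.5 cube contributes its full rectangle (perimeter 77.00 mm); the cube at (6, 5.5) (footprint 4.5×19) is included at this height (perimeter 47.00 mm); the r=6 cylinder at (15, -4) gives a regular 8-gon of circumradius 6 (constant along its height) (perimeter = 2·8·6.000·sin(180°/8) = 36.74 mm); Taking the union: the regions partially overlap (shared area 36.54 mm²), so the edge portions inside another operand are dropped and the merged outline is re-measured after clipping — boundary = 121.34 mm. So its perimeter = 121.34 mm. Layer 10 (z = 2): the cube (footprint 27×11.5) is included at this height (perimeter 77.00 mm); the cube at (6, 5.5) does not reach this height (z outside [3, 25.5]); the cylinder at (15, -4) does not reach this height (z outside [3.5, 26.5]); Combining (union): only the 27×11.5 cube is present, so the union is just that shape — boundary = 77.00 mm. So its perimeter = 77.00 mm. Layer 53 is larger (121.34 vs 77.00 mm).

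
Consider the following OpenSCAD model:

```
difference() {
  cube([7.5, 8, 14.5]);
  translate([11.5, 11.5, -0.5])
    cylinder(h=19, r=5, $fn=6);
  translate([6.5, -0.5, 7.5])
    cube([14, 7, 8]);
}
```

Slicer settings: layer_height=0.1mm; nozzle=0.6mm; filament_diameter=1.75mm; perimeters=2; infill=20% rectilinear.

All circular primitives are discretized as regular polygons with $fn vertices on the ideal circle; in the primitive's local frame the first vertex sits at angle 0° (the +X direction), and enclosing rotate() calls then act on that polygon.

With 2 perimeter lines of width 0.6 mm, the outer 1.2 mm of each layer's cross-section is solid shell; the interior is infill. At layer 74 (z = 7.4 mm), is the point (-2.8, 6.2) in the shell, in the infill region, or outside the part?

outside

At z = 7.4 mm: the cube is present — its section is the full 7.5×8 rectangle; the r=5 cylinder at (11.5, 11.5) gives a regular 6-gon of circumradius 5 (constant along its height); the cube at (6.5, -0.5) does not reach this height (z outside [7.5, 15.5]); After the difference (first − rest): starting from the 7.5×8 cube, the r=5 cylinder at (11.5, 11.5) misses the remaining region (no effect) — 1 connected region. Overall, the cross-section is a single solid region. The nearest boundary edge runs (0.00, 0.00)→(0.00, 8.00); distance from the point to it = 2.80 mm. The point is not inside any of the regions above, so it lies outside the cross-section (2.80 mm from the nearest boundary).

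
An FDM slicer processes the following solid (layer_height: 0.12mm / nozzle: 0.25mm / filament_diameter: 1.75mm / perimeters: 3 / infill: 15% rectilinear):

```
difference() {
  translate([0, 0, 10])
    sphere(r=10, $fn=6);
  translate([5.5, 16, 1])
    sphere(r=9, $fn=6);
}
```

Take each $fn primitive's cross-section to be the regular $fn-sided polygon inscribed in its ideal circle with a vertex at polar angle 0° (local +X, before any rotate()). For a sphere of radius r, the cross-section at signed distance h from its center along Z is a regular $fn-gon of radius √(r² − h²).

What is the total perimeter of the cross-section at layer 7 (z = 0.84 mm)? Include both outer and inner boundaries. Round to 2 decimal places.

24.07 mm

At z = 0.84 mm: the r=10 sphere contributes a regular 6-gon of circumradius √(10²−9.16²) = 4.012 (perimeter = 2·6·4.012·sin(180°/6) = 24.07 mm); the r=9 sphere at (5.5, 16) contributes a regular 6-gon of circumradius √(9²−0.16²) = 8.999 (perimeter = 2·6·8.999·sin(180°/6) = 53.99 mm); Subtracting the remaining from the first: starting from the r=10 sphere, the r=9 sphere at (5.5, 16) misses the remaining region (no effect) — boundary = 24.07 mm. Overall, the cross-section is a single solid region. Total boundary length (outer) = 24.07 mm.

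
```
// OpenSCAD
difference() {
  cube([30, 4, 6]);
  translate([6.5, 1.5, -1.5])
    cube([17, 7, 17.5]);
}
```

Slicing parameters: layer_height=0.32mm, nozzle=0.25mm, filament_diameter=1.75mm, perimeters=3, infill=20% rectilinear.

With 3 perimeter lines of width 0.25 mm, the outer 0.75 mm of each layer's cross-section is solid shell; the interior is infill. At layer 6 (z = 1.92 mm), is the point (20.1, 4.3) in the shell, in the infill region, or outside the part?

outside

At z = 1.92 mm: the cube (footprint 30×4) is included at this height; the 17×7 cube at (6.5, 1.5) contributes its full rectangle; Taking the first minus the rest: starting from the 30×4 cube, the 17×7 cube at (6.5, 1.5) partially overlaps it — only the 42.50 mm² overlap (of its 119.00 mm²) is removed, clipping the outline — 1 connected region. Overall, the cross-section is a single solid region. The nearest boundary edge runs (6.50, 1.50)→(23.50, 1.50); distance from the point to it = 2.80 mm. The point is not inside any of the regions above, so it lies outside the cross-section (2.80 mm from the nearest boundary).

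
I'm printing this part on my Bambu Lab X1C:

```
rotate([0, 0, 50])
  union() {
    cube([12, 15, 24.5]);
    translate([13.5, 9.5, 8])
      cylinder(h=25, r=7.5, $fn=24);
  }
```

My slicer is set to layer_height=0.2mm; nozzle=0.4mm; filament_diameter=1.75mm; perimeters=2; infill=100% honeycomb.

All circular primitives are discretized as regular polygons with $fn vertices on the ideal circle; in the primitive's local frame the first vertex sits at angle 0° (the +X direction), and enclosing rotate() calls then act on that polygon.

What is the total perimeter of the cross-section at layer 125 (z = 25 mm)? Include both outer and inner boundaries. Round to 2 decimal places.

46.99 mm

At z = 25 mm: the cube is not intersected at this z (z outside [0, 24.5]); the r=7.5 cylinder at (13.5, 9.5) gives a regular 24-gon of circumradius 7.5 (constant along its height) (perimeter = 2·24·7.500·sin(180°/24) = 46.99 mm); Merging all regions: only the r=7.5 cylinder at (13.5, 9.5) is present, so the union is just that shape — boundary = 46.99 mm; (rotated 50° about Z; rotation is an isometry so areas/perimeters/island counts are preserved). Overall, the cross-section is a single solid region. Total boundary length (outer) = 46.99 mm.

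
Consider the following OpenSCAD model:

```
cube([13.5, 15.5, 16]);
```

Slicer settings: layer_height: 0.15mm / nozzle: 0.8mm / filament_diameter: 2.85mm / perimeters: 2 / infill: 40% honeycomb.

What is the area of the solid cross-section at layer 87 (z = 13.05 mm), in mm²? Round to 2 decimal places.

At z = 13.05 mm: the cube (footprint 13.5×15.5) is included at this height (area 209.25 mm²). Overall, the cross-section is a single solid region. Net area = 209.25 mm².

209.25 mm²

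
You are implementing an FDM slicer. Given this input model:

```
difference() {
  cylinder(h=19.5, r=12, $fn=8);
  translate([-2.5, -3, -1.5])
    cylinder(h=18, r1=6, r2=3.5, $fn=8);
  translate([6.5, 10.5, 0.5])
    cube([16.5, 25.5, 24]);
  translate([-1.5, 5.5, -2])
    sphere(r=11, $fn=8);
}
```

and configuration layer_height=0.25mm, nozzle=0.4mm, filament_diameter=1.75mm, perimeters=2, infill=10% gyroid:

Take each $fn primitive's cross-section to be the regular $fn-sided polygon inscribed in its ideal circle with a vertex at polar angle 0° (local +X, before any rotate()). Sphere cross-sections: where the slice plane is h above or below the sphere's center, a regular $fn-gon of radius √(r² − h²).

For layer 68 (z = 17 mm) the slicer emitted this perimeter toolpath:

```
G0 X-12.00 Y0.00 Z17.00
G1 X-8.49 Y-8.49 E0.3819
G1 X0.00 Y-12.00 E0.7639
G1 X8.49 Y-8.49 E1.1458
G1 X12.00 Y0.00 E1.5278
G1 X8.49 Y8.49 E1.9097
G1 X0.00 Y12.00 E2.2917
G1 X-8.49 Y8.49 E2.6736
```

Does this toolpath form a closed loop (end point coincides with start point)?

Start point (G0): (-12.00, 0.00). End point (last G1): the path does not return to the start — open.

no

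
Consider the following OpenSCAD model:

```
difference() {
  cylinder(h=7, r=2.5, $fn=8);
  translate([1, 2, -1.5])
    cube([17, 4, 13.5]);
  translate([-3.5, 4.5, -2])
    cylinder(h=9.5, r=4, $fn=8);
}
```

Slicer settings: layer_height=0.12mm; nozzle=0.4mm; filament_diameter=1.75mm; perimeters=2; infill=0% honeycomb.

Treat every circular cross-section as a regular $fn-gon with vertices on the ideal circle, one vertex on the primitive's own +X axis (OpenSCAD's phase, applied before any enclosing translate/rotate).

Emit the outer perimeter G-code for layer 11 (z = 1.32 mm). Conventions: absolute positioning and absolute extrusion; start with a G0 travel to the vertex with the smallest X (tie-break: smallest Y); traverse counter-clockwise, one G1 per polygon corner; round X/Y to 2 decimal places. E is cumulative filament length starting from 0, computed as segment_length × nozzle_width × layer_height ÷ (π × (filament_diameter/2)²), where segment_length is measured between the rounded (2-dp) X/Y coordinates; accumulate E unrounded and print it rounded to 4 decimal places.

G0 X-2.50 Y0.00 Z1.32
G1 X-1.77 Y-1.77 E0.0382
G1 X0.00 Y-2.50 E0.0764
G1 X1.77 Y-1.77 E0.1146
G1 X2.50 Y0.00 E0.1528
G1 X1.77 Y1.77 E0.1910
G1 X1.21 Y2.00 E0.2031
G1 X1.00 Y2.00 E0.2073
G1 X1.00 Y2.09 E0.2091
G1 X0.00 Y2.50 E0.2307
G1 X-0.40 Y2.34 E0.2393
G1 X-0.67 Y1.67 E0.2537
G1 X-2.04 Y1.10 E0.2833
G1 X-2.50 Y0.00 E0.3071

At z = 1.32 mm: the cylinder: section is a regular 8-gon, circumradius r=2.5; the cube at (1, 2) is present — its section is the full 17×4 rectangle; the r=4 cylinder at (-3.5, 4.5) gives a regular 8-gon of circumradius 4 (constant along its height); After the difference (first − rest): starting from the r=2.5 cylinder, the 17×4 cube at (1, 2) partially overlaps it — only the 0.01 mm² overlap (of its 68.00 mm²) is removed, clipping the outline; the r=4 cylinder at (-3.5, 4.5) partially overlaps it — only the 0.75 mm² overlap (of its 45.25 mm²) is removed, clipping the outline — 1 connected region. The outline is a single polygon with 13 vertices. Extrusion per mm of travel: 0.4 × 0.12 / (π × 0.875²) = 0.019956. Accumulating E over each segment gives final E = 0.3071.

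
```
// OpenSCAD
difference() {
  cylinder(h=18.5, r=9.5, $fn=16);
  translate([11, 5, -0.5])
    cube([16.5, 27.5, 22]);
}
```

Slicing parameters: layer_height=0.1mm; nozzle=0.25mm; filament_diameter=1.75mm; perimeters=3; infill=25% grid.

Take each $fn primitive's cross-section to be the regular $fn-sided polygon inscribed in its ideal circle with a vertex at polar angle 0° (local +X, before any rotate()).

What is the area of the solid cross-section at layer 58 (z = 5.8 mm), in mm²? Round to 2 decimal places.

At z = 5.8 mm: the r=9.5 cylinder contributes a regular 16-gon of circumradius 9.5 (area = (16/2)·9.500²·sin(360°/16) = 276.30 mm²); the 16.5×27.5 cube at (11, 5) contributes its full rectangle (area 453.75 mm²); After the difference (first − rest): starting from the r=9.5 cylinder (276.30 mm²), the 16.5×27.5 cube at (11, 5) misses the remaining region (no effect) — area = 276.30 mm². Overall, the cross-section is a single solid region. Net area = 276.30 mm².

276.30 mm²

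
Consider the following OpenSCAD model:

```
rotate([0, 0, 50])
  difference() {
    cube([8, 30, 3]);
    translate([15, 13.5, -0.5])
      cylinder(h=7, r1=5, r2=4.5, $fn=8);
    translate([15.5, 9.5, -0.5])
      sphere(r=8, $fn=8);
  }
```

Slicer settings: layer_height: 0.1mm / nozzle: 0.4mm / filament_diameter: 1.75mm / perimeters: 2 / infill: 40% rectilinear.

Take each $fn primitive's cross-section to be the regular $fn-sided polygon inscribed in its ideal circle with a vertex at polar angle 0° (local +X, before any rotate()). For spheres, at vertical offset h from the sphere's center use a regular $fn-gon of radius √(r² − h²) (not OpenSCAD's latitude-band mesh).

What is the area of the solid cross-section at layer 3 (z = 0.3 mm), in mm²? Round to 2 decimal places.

239.49 mm²

At z = 0.3 mm: the 8×30 cube contributes its full rectangle (area 240.00 mm²); the cone at (15, 13.5) contributes a regular 8-gon of circumradius 4.943 (interpolated between r1=5 and r2=4.5 at t=0.114) (area = (8/2)·4.943²·sin(360°/8) = 69.10 mm²); the r=8 sphere at (15.5, 9.5) slices to a regular 8-gon of circumradius 7.960 (√(r²−h²) with h=0.8 from center) (area = (8/2)·7.960²·sin(360°/8) = 179.21 mm²); Taking the first minus the rest: starting from the 8×30 cube (240.00 mm²), the cone at (15, 13.5) misses the remaining region (no effect); the r=8 sphere at (15.5, 9.5) partially overlaps it — only the 0.51 mm² overlap (of its 179.21 mm²) is removed, clipping the outline — area = 239.49 mm²; (whole slice rotated 50° about Z — lengths, areas and connectivity unchanged). Overall, the cross-section is a single solid region. Net area = 239.49 mm².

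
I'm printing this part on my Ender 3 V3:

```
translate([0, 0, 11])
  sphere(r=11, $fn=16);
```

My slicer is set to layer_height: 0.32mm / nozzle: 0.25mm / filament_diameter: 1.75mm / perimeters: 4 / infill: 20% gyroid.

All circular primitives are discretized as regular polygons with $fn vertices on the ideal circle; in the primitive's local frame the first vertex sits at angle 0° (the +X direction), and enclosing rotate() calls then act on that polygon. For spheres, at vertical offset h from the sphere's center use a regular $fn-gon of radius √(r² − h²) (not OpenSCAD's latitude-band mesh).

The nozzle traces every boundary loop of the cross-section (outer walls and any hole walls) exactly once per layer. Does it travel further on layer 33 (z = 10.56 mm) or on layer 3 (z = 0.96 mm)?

Layer 33 (z = 10.56): the r=11 sphere contributes a regular 16-gon of circumradius √(11²−0.44²) = 10.991 (perimeter = 2·16·10.991·sin(180°/16) = 68.62 mm). So its perimeter = 68.62 mm. Layer 3 (z = 0.96): the r=11 sphere slices to a regular 16-gon of circumradius 4.494 (√(r²−h²) with h=10.04 from center) (perimeter = 2·16·4.494·sin(180°/16) = 28.06 mm). So its perimeter = 28.06 mm. Layer 33 is larger (68.62 vs 28.06 mm).

layer 33 (z = 10.56 mm)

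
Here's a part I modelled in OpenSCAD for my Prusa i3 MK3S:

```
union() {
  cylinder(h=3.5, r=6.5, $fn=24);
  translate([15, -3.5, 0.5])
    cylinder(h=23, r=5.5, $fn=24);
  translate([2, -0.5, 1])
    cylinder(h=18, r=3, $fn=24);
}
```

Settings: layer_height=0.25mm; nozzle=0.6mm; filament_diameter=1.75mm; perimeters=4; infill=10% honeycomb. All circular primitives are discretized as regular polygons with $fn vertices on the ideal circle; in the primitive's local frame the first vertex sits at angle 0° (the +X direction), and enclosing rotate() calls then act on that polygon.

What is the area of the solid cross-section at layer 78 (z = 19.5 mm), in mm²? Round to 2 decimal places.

At z = 19.5 mm: the cylinder is not intersected at this z (z outside [0, 3.5]); the r=5.5 cylinder at (15, -3.5) gives a regular 24-gon of circumradius 5.5 (constant along its height) (area = (24/2)·5.500²·sin(360°/24) = 93.95 mm²); the cylinder at (2, -0.5) is not intersected at this z (z outside [1, 19]); Combining (union): only the r=5.5 cylinder at (15, -3.5) is present, so the union is just that shape — area = 93.95 mm². Overall, the cross-section is a single solid region. Net area = 93.95 mm².

93.95 mm²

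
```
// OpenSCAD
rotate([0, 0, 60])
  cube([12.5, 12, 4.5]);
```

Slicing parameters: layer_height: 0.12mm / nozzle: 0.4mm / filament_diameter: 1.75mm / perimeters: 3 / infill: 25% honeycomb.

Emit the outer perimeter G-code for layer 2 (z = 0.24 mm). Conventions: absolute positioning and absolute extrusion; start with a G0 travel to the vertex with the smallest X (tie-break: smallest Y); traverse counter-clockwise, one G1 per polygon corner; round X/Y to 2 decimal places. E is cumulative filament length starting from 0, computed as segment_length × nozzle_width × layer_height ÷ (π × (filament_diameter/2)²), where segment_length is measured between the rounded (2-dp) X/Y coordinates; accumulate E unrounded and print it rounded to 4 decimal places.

At z = 0.24 mm: the 12.5×12 cube contributes its full rectangle; (rotated 60° about Z; rotation is an isometry so areas/perimeters/island counts are preserved). The outline is a single polygon with 4 vertices. Extrusion per mm of travel: 0.4 × 0.12 / (π × 0.875²) = 0.019956. Accumulating E over each segment gives final E = 0.9779.

G0 X-10.39 Y6.00 Z0.24
G1 X0.00 Y0.00 E0.2394
G1 X6.25 Y10.83 E0.4890
G1 X-4.14 Y16.83 E0.7284
G1 X-10.39 Y6.00 E0.9779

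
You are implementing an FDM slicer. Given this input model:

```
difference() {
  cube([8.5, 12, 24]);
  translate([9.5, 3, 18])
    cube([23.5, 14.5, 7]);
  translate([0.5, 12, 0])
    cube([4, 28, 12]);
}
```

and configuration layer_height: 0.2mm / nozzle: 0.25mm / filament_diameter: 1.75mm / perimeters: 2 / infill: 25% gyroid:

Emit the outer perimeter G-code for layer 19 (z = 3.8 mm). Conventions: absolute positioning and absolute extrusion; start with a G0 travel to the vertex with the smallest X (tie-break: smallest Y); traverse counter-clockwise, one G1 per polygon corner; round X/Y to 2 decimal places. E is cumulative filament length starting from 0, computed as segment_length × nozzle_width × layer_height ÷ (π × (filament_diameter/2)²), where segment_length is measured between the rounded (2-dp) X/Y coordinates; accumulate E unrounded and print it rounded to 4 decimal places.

G0 X0.00 Y0.00 Z3.80
G1 X8.50 Y0.00 E0.1767
G1 X8.50 Y12.00 E0.4261
G1 X0.00 Y12.00 E0.6028
G1 X0.00 Y0.00 E0.8523

At z = 3.8 mm: the cube (footprint 8.5×12) is included at this height; the cube at (9.5, 3) does not reach this height (z outside [18, 25]); the 4×28 cube at (0.5, 12) contributes its full rectangle; Taking the first minus the rest: starting from the 8.5×12 cube, the 4×28 cube at (0.5, 12) misses the remaining region (no effect) — 1 connected region. The outline is a single polygon with 4 vertices. Extrusion per mm of travel: 0.25 × 0.2 / (π × 0.875²) = 0.020788. Accumulating E over each segment gives final E = 0.8523.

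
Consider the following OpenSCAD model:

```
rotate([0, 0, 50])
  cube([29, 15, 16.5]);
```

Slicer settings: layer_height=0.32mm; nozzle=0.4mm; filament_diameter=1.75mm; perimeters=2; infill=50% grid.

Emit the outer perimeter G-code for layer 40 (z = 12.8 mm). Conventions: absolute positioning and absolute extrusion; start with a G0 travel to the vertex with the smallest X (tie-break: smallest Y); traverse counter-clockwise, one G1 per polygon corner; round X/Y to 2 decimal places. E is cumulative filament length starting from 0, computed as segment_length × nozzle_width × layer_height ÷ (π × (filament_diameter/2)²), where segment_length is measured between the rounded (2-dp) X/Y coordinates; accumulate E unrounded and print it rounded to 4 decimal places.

G0 X-11.49 Y9.64 Z12.80
G1 X0.00 Y0.00 E0.7982
G1 X18.64 Y22.22 E2.3416
G1 X7.15 Y31.86 E3.1397
G1 X-11.49 Y9.64 E4.6832

At z = 12.8 mm: the cube is present — its section is the full 29×15 rectangle; (rotated 50° about Z; rotation is an isometry so areas/perimeters/island counts are preserved). The outline is a single polygon with 4 vertices. Extrusion per mm of travel: 0.4 × 0.32 / (π × 0.875²) = 0.053216. Accumulating E over each segment gives final E = 4.6832.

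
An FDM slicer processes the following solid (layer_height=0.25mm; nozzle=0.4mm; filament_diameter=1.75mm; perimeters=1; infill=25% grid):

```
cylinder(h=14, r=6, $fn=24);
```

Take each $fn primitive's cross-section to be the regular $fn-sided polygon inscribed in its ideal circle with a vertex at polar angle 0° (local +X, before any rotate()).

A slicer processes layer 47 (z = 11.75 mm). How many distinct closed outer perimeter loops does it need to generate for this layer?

At z = 11.75 mm: the r=6 cylinder gives a regular 24-gon of circumradius 6 (constant along its height). The result has 1 disconnected region.

1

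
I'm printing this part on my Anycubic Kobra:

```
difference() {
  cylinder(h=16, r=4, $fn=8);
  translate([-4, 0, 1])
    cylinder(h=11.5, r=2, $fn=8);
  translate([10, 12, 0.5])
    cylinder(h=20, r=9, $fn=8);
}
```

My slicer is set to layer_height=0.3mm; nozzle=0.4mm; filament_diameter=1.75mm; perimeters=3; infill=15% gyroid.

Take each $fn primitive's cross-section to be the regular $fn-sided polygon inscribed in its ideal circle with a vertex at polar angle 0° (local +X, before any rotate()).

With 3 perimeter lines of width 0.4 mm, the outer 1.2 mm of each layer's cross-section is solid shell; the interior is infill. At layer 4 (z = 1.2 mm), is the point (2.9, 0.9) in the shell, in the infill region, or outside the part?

At z = 1.2 mm: the r=4 cylinder gives a regular 8-gon of circumradius 4 (constant along its height); the r=2 cylinder at (-4, 0) gives a regular 8-gon of circumradius 2 (constant along its height); the r=9 cylinder at (10, 12) gives a regular 8-gon of circumradius 9 (constant along its height); Subtracting the remaining from the first: starting from the r=4 cylinder, the r=2 cylinder at (-4, 0) partially overlaps it — only the 4.24 mm² overlap (of its 11.31 mm²) is removed, clipping the outline; the r=9 cylinder at (10, 12) misses the remaining region (no effect) — 1 connected region. Overall, the cross-section is a single solid region. The nearest boundary edge runs (2.83, 2.83)→(4.00, 0.00); distance from the point to it = 0.67 mm. The point is inside the cross-section, 0.67 mm from the nearest boundary — within the 1.2 mm shell band (3 × 0.4).

shell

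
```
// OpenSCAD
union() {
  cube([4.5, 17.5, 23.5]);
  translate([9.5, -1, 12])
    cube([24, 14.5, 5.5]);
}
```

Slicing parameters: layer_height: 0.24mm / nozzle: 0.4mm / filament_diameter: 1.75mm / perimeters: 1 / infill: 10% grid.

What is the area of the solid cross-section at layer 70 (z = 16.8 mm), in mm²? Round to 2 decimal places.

At z = 16.8 mm: the 4.5×17.5 cube contributes its full rectangle (area 78.75 mm²); the cube at (9.5, -1) is present — its section is the full 24×14.5 rectangle (area 348.00 mm²); Merging all regions: the 2 present regions are separate (no shared area or edge), so areas and boundary lengths simply add and each stays a separate island — area = 426.75 mm². Overall, the cross-section has 2 separate islands. Net area = 426.75 mm².

426.75 mm²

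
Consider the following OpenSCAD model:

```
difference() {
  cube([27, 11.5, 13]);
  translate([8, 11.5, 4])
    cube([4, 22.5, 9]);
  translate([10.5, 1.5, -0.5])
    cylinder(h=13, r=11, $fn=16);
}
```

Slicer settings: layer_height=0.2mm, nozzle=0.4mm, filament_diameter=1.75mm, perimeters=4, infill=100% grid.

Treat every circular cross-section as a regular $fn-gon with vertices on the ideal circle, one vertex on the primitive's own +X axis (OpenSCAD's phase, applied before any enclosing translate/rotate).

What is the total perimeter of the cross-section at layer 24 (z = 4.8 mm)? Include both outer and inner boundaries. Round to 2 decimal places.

67.01 mm

At z = 4.8 mm: the cube is present — its section is the full 27×11.5 rectangle (perimeter 77.00 mm); the cube at (8, 11.5) is present — its section is the full 4×22.5 rectangle (perimeter 53.00 mm); the r=11 cylinder at (10.5, 1.5) gives a regular 16-gon of circumradius 11 (constant along its height) (perimeter = 2·16·11.000·sin(180°/16) = 68.67 mm); After the difference (first − rest): starting from the 27×11.5 cube, the 4×22.5 cube at (8, 11.5) misses the remaining region (no effect); the r=11 cylinder at (10.5, 1.5) partially overlaps it — only the 211.68 mm² overlap (of its 370.44 mm²) is removed, clipping the outline — boundary = 67.01 mm. Overall, the cross-section has 2 separate islands. Total boundary length (outer) = 67.01 mm.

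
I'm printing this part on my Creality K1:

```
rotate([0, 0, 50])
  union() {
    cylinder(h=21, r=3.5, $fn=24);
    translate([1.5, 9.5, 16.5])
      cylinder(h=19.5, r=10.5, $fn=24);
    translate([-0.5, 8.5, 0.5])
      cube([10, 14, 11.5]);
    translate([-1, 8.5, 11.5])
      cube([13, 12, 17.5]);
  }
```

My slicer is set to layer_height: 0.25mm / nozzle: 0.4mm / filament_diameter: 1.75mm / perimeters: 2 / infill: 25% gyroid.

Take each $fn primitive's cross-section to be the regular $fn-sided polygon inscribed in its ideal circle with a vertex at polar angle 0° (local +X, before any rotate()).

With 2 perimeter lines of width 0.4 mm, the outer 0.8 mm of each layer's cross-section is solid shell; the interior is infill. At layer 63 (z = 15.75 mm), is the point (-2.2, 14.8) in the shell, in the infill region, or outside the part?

infill

At z = 15.75 mm: the cylinder: section is a regular 24-gon, circumradius r=3.5; the cylinder at (1.5, 9.5) does not reach this height (z outside [16.5, 36]); the cube at (-0.5, 8.5) is not intersected at this z (z outside [0.5, 12]); the 13×12 cube at (-1, 8.5) contributes its full rectangle; Combining (union): the 2 present regions are separate (no shared area or edge), so areas and boundary lengths simply add and each stays a separate island — 2 connected regions; (rotated 50° about Z; rotation is an isometry so areas/perimeters/island counts are preserved). Overall, the cross-section has 2 separate islands. Undo the 50° rotation: the query point maps to (9.923, 11.199) in the un-rotated model frame. The nearest boundary edge runs (12.00, 20.50)→(12.00, 8.50); distance from the point to it = 2.08 mm. (Shell/infill is judged within the island containing the point — the largest one.) The point is inside the cross-section and 2.08 mm from the nearest boundary — more than the 0.8 mm shell width (2 × 0.4), so it's in the infill interior.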